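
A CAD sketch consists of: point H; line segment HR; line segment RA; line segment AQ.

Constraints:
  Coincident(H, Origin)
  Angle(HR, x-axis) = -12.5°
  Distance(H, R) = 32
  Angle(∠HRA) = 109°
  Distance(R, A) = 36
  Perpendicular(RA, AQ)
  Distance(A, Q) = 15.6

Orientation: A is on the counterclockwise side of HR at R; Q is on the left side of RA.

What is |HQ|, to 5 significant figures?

48.677

H is at the origin; HR runs at -12.5° with length 32.0, so R = 32.0·(cos -12.5°, sin -12.5°) = (31.241, -6.9261). ∠HRA = 109.0°, so RA runs at -12.5° + (180° − 109.0°) = 58.500° from the x-axis; with |RA| = 36.0, A = R + 36.0·(cos 58.500°, sin 58.500°) = (50.051, 23.769). RA is perpendicular to AQ; with |AQ| = 15.6 on the left of RA, Q = A + 15.6·(-0.85264, 0.52250) = (36.750, 31.920). Then |HQ| = |Q − H| = 48.677.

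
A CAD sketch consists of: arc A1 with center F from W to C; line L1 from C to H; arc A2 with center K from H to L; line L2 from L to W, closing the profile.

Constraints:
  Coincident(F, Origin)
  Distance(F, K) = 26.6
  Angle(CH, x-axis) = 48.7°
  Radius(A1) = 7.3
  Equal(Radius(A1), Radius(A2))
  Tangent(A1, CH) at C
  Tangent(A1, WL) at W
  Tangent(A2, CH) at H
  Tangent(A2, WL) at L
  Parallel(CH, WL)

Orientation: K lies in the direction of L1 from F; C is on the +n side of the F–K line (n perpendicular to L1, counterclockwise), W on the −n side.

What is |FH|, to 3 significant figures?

27.6

The slot axis is L1's direction at 48.7°, so u = (cos 48.7°, sin 48.7°) = (0.660, 0.751) and n = (−sin 48.7°, cos 48.7°) = (-0.751, 0.660). F is at the origin and K lies 26.6 along u from F, so K = 26.6·u = (17.6, 20.0). Tangency of A1 to both parallel lines with radius 7.3 puts C and W at F ± 7.3·n: C = (-5.48, 4.82), W = (5.48, -4.82). Equal radii place H and L the same way about K: H = K + 7.3·n = (12.1, 24.8), L = K − 7.3·n = (23.0, 15.2). Then |FH| = |H − F| = 27.6.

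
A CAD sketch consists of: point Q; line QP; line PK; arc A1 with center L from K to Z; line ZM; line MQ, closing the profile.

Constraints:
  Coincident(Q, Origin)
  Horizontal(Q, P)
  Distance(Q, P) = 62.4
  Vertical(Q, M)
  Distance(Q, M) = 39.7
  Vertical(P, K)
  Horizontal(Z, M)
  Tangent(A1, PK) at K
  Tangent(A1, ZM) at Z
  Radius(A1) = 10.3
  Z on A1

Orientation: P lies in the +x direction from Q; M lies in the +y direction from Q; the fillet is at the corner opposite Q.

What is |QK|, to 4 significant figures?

68.98

Q is at the origin; QP is horizontal with |QP| = 62.4 and P on the +x side, so P = (62.40, 0.000). Q and M share the same x with |QM| = 39.7 and M on the +y side, so M = (0.000, 39.70). The virtual corner opposite Q is at (62.40, 39.70). The tangent condition forces LK to be normal to PK and tangency of A1 to ZM means the radius LZ is perpendicular to ZM, with radius 10.3, so the center L sits 10.3 in from both sides at L = (52.10, 29.40). That places the tangent points at K = (62.40, 29.40) on PK and Z = (52.10, 39.70) on ZM. Then |QK| = |K − Q| = 68.98.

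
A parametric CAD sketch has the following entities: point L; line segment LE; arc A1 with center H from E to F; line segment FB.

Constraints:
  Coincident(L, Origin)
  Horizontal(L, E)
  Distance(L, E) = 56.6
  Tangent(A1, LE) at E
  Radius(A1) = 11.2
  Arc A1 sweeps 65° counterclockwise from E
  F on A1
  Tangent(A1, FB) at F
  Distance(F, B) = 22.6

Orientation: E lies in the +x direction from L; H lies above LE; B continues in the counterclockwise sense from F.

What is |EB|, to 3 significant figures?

33.4

L is at the origin; LE is horizontal with |LE| = 56.6 and E on the +x side, so E = (56.6, 0.00). A1 meets LE tangentially, so HE is at right angles to LE, so H = E + (0, 11.2) = (56.6, 11.2). On A1, E sits at bearing -90° from H; a 65° counterclockwise sweep puts F at bearing -25°, so F = H + 11.2·(cos -25°, sin -25°) = (66.8, 6.47). Tangency of A1 to FB means the radius HF is perpendicular to FB, so FB runs along (−sin -25°, cos -25°); with |FB| = 22.6, B = (76.3, 26.9). Then |EB| = |B − E| = 33.4.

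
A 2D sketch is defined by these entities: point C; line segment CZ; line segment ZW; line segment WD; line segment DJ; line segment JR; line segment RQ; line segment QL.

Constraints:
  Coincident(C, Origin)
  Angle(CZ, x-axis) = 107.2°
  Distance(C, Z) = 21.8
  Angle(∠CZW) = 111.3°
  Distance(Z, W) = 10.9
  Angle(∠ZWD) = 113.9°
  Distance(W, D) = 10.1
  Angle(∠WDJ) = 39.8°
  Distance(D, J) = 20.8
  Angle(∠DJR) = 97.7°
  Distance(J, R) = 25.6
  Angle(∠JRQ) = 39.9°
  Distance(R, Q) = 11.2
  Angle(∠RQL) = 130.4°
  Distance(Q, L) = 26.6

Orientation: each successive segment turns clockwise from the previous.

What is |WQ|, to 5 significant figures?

14.004

C is at the origin; CZ runs at 107.2° with length 21.8, so Z = (-6.4464, 20.825). ∠CZW = 111.3° gives ZW at 38.500° from the x-axis; with |ZW| = 10.9, W = (2.0840, 27.610). ∠ZWD = 113.9° gives WD at -27.600° from the x-axis; with |WD| = 10.1, D = (11.035, 22.931). ∠WDJ = 39.8° gives DJ at -167.80° from the x-axis; with |DJ| = 20.8, J = (-9.2956, 18.536). ∠DJR = 97.7° gives JR at 109.90° from the x-axis; with |JR| = 25.6, R = (-18.009, 42.607). ∠JRQ = 39.9° gives RQ at -30.200° from the x-axis; with |RQ| = 11.2, Q = (-8.3294, 36.973). Then |WQ| = |Q − W| = 14.004.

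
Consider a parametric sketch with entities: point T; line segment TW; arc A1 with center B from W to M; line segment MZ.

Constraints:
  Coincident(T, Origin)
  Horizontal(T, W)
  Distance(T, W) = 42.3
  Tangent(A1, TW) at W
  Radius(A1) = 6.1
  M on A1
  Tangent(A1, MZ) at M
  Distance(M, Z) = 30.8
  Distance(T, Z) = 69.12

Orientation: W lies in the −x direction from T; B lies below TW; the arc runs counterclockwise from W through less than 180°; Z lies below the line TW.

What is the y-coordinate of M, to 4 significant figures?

-3.267

T is at the origin; TW is horizontal with |TW| = 42.3 and W on the −x side, so W = (-42.30, 0.000). The tangent condition forces BW to be normal to TW, so B = W + (0, -6.1) = (-42.30, -6.100). Since BM ⟂ MZ (tangency), |BZ| = √(6.1² + 30.8²) = 31.40 regardless of where M sits on A1. So Z lies on both circle(T, 69.12) and circle(B, 31.40); the below-TW intersection is Z = (-62.00, -30.55). M is the foot of the tangent from Z: M = (-47.70, -3.267).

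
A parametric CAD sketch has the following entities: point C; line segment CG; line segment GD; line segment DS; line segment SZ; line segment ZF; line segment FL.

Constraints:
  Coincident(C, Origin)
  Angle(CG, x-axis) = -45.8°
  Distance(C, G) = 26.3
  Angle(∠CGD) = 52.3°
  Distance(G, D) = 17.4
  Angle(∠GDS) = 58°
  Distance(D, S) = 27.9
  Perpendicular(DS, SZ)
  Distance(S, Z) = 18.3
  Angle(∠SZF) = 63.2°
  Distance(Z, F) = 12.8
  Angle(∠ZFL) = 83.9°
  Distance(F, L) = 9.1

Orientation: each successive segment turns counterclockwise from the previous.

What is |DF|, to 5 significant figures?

20.698

C is at the origin; CG runs at -45.8° with length 26.3, so G = (18.335, -18.855). ∠CGD = 52.3° gives GD at 81.900° from the x-axis; with |GD| = 17.4, D = (20.787, -1.6283). ∠GDS = 58.0° gives DS at -156.10° from the x-axis; with |DS| = 27.9, S = (-4.7206, -12.932). DS is perpendicular to SZ, so SZ runs at -66.100°; with |SZ| = 18.3, Z = (2.6935, -29.663). ∠SZF = 63.2° gives ZF at 50.700° from the x-axis; with |ZF| = 12.8, F = (10.801, -19.757). Then |DF| = |F − D| = 20.698.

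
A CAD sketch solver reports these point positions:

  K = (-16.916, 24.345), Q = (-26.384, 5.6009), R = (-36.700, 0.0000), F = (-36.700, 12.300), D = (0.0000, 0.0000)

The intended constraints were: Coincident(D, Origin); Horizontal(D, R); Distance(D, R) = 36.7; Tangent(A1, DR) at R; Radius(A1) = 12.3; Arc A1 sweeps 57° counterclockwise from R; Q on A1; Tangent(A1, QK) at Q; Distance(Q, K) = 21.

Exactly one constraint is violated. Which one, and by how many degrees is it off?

Tangent(A1, QK) at Q — off by 6.20°.

D = (0.00, 0.00) ✓; D.y = 0.00, R.y = 0.00 ✓; |DR| = 36.70 ✓; ∠(FR, RD) = 90.00° ✓; |FR| = 12.30 ✓; bearing(F→Q) − bearing(F→R) = 57.00° ✓; |FQ| = 12.30 ✓; ∠(FQ, QK) = 83.80° ✗; |QK| = 21.00 ✓.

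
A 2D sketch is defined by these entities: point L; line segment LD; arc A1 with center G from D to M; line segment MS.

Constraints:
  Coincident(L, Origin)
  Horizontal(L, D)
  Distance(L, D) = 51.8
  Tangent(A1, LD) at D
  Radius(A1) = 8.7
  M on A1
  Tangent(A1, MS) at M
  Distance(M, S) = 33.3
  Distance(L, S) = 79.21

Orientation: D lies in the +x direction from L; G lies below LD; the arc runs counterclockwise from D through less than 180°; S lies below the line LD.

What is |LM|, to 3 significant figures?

48.0

Checks: |GM| = 8.700 ✓; ∠(GM, MS) = 90.00° ✓; |MS| = 33.30 ✓; |LS| = 79.21 ✓.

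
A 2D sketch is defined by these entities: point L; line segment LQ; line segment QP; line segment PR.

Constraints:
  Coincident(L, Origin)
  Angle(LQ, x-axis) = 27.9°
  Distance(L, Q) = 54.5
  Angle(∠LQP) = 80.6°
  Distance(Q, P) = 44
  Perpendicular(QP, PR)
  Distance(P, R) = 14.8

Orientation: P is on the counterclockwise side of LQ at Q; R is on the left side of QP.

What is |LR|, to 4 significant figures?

52.44

L is at the origin; LQ runs at 27.9° with length 54.5, so Q = 54.5·(cos 27.9°, sin 27.9°) = (48.17, 25.50). ∠LQP = 80.6°, so QP runs at 27.9° + (180° − 80.6°) = 127.3° from the x-axis; with |QP| = 44.0, P = Q + 44.0·(cos 127.3°, sin 127.3°) = (21.50, 60.50). The perpendicularity gives PR at right angles to QP; with |PR| = 14.8 on the left of QP, R = P + 14.8·(-0.7955, -0.6060) = (9.729, 51.53). Then |LR| = |R − L| = 52.44.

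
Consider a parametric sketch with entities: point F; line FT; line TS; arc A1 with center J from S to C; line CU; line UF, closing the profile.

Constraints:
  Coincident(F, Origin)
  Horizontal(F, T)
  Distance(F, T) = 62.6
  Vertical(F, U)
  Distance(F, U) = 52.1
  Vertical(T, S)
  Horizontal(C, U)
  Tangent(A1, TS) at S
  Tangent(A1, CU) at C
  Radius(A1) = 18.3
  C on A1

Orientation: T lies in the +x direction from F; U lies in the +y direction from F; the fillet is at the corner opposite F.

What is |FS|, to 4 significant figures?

71.14

F is at the origin; F and T share the same y with |FT| = 62.6 and T on the +x side, so T = (62.60, 0.000). F and U share the same x with |FU| = 52.1 and U on the +y side, so U = (0.000, 52.10). The virtual corner opposite F is at (62.60, 52.10). A1 meets TS tangentially, so JS is at right angles to TS and the tangent condition forces JC to be normal to CU, with radius 18.3, so the center J sits 18.3 in from both sides at J = (44.30, 33.80). That places the tangent points at S = (62.60, 33.80) on TS and C = (44.30, 52.10) on CU. Then |FS| = |S − F| = 71.14.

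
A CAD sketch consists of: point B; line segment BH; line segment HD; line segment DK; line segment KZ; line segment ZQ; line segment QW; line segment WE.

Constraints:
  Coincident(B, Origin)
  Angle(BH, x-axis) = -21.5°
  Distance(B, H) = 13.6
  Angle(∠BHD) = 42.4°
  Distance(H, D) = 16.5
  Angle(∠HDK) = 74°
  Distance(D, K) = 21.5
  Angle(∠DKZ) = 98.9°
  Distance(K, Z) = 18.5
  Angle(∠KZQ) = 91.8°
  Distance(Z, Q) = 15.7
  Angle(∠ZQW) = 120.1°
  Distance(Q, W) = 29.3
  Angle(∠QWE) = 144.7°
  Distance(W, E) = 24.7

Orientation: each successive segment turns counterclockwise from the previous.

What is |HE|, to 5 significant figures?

44.834

∠ZQW = 120.1° gives QW at 91.300° from the x-axis; with |QW| = 29.3, W = (12.308, 17.411). ∠QWE = 144.7° gives WE at 126.60° from the x-axis; with |WE| = 24.7, E = (-2.4186, 37.241). Then |HE| = |E − H| = 44.834.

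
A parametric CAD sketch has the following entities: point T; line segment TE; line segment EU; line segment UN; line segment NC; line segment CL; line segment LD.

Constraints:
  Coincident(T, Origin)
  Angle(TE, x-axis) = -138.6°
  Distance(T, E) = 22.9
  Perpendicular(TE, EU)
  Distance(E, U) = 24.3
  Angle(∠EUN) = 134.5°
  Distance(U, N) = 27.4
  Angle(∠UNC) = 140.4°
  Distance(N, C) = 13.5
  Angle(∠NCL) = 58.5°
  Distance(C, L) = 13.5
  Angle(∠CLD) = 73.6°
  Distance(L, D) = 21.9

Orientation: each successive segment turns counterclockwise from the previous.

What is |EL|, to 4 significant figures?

42.29

∠UNC = 140.4° gives NC at 36.50° from the x-axis; with |NC| = 13.5, C = (37.10, -26.82). ∠NCL = 58.5° gives CL at 158.0° from the x-axis; with |CL| = 13.5, L = (24.59, -21.77). Then |EL| = |L − E| = 42.29.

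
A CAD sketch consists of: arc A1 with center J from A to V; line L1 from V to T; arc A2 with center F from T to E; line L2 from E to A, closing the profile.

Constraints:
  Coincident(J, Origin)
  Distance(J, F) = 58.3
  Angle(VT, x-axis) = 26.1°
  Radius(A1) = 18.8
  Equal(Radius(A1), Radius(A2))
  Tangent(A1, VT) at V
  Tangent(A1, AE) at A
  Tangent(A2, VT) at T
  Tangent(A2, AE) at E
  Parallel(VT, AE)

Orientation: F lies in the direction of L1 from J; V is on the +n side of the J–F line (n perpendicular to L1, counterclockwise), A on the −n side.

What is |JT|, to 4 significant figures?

61.26

The slot axis is L1's direction at 26.1°, so u = (cos 26.1°, sin 26.1°) = (0.8980, 0.4399) and n = (−sin 26.1°, cos 26.1°) = (-0.4399, 0.8980). J is at the origin and F lies 58.3 along u from J, so F = 58.3·u = (52.36, 25.65). Tangency of A1 to both parallel lines with radius 18.8 puts V and A at J ± 18.8·n: V = (-8.271, 16.88), A = (8.271, -16.88). Equal radii place T and E the same way about F: T = F + 18.8·n = (44.08, 42.53), E = F − 18.8·n = (60.63, 8.766). Then |JT| = |T − J| = 61.26.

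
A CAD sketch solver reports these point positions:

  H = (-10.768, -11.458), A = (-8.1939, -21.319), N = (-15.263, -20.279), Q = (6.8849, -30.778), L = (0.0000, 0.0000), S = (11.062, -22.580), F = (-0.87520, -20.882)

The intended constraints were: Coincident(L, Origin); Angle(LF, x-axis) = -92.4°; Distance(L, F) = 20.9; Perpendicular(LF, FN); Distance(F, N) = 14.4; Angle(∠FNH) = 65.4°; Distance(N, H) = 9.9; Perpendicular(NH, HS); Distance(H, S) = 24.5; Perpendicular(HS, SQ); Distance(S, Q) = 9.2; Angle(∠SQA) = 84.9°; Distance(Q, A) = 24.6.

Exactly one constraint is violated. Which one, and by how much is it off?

Distance(Q, A) = 24.6 — off by 6.80.

L = (0.00, 0.00) ✓; LF at -92.40° ✓; |LF| = 20.90 ✓; ∠(LF, FN) = 90.00° ✓; |FN| = 14.40 ✓; ∠FNH = 65.40° ✓; |NH| = 9.900 ✓; ∠(NH, HS) = 90.00° ✓; |HS| = 24.50 ✓; ∠(HS, SQ) = 90.00° ✓; |SQ| = 9.201 ✓; ∠SQA = 84.90° ✓; |QA| = 17.80 ✗.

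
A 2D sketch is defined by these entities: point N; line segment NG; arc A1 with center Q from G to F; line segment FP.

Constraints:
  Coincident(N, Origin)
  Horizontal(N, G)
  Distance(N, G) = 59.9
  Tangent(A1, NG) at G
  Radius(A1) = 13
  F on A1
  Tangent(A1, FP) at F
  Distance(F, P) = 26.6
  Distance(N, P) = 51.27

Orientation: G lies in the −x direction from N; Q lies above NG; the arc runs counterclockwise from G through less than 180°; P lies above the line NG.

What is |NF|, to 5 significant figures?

48.435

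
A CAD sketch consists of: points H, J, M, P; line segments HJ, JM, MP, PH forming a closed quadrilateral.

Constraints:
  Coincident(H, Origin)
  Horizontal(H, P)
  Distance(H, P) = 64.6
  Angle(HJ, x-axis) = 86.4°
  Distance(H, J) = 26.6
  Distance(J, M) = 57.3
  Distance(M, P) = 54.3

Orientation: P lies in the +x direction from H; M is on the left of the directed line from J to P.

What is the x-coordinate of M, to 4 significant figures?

52.53

Checks: |JM| = 57.30 ✓; |MP| = 54.30 ✓.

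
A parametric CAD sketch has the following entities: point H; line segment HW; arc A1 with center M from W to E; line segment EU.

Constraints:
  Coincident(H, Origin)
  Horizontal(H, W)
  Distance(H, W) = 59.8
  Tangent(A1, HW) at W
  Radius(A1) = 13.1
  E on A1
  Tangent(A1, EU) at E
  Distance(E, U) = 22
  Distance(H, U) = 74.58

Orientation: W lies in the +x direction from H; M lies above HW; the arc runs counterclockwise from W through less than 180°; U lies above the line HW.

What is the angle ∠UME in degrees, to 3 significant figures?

59.2°

H is at the origin; H and W share the same y with |HW| = 59.8 and W on the +x side, so W = (59.8, 0.00). Tangency of A1 to HW means the radius MW is perpendicular to HW, so M = W + (0, 13.1) = (59.8, 13.1). Since ME ⟂ EU (tangency), |MU| = √(13.1² + 22.0²) = 25.6 regardless of where E sits on A1. So U lies on both circle(H, 74.58) and circle(M, 25.6); the above-HW intersection is U = (64.0, 38.4). E is the foot of the tangent from U: E = (72.0, 17.9).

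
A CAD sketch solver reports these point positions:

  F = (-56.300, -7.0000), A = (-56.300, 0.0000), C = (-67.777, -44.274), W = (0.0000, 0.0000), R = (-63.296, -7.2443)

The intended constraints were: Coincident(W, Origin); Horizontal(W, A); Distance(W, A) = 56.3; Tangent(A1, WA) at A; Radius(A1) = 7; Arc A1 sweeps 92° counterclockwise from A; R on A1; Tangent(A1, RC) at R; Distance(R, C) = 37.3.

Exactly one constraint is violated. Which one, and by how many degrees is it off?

Tangent(A1, RC) at R — off by 8.90°.

W = (0.00, 0.00) ✓; W.y = 0.00, A.y = 0.00 ✓; |WA| = 56.30 ✓; ∠(FA, AW) = 90.00° ✓; |FA| = 7.000 ✓; bearing(F→R) − bearing(F→A) = 92.00° ✓; |FR| = 7.000 ✓; ∠(FR, RC) = 98.90° ✗; |RC| = 37.30 ✓.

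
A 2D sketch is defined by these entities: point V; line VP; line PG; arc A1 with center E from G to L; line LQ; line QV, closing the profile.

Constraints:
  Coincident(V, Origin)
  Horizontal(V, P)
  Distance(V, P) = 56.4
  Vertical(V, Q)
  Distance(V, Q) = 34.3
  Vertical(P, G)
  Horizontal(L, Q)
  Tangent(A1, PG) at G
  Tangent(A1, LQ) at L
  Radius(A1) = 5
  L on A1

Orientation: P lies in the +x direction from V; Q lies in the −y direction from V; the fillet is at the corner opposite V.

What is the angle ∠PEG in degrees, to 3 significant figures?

80.3°

The virtual corner opposite V is at (56.4, -34.3). Tangency of A1 to PG means the radius EG is perpendicular to PG and the tangent condition forces EL to be normal to LQ, with radius 5.0, so the center E sits 5.0 in from both sides at E = (51.4, -29.3). That places the tangent points at G = (56.4, -29.3) on PG and L = (51.4, -34.3) on LQ. Then cos ∠PEG = EP·EG / (|EP||EG|), giving 80.3°.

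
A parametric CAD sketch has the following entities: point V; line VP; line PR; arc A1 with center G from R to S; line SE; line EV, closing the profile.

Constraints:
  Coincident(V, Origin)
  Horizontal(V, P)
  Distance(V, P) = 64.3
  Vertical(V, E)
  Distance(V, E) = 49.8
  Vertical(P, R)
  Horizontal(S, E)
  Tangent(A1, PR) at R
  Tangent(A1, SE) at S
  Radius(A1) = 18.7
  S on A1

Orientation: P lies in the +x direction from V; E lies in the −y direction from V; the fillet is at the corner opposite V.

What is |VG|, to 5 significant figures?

55.196

V and E share the same x with |VE| = 49.8 and E on the −y side, so E = (0.0000, -49.800). The virtual corner opposite V is at (64.300, -49.800). The tangent condition forces GR to be normal to PR and the tangent condition forces GS to be normal to SE, with radius 18.7, so the center G sits 18.7 in from both sides at G = (45.600, -31.100). Then |VG| = |G − V| = 55.196.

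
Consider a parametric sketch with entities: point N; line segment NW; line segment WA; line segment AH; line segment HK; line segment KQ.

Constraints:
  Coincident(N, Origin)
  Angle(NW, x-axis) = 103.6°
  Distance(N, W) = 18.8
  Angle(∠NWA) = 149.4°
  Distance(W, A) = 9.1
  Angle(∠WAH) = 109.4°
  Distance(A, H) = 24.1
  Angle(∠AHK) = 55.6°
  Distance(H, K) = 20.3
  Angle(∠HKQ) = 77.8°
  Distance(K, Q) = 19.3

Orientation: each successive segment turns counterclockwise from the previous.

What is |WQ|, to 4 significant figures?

6.326

∠AHK = 55.6° gives HK at -30.80° from the x-axis; with |HK| = 20.3, K = (-15.21, 4.293). ∠HKQ = 77.8° gives KQ at 71.40° from the x-axis; with |KQ| = 19.3, Q = (-9.050, 22.59). Then |WQ| = |Q − W| = 6.326.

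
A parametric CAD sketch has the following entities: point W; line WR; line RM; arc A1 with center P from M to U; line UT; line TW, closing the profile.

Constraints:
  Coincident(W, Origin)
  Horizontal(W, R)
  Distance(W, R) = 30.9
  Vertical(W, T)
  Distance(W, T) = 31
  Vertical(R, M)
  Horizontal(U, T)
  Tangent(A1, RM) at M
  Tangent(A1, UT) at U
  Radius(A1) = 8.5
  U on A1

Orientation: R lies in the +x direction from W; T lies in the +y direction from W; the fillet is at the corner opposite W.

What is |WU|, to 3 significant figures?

38.2

W is at the origin; WR is horizontal with |WR| = 30.9 and R on the +x side, so R = (30.9, 0.00). WT is vertical with |WT| = 31.0 and T on the +y side, so T = (0.00, 31.0). The virtual corner opposite W is at (30.9, 31.0). Tangency of A1 to RM means the radius PM is perpendicular to RM and A1 meets UT tangentially, so PU is at right angles to UT, with radius 8.5, so the center P sits 8.5 in from both sides at P = (22.4, 22.5). That places the tangent points at M = (30.9, 22.5) on RM and U = (22.4, 31.0) on UT. Then |WU| = |U − W| = 38.2.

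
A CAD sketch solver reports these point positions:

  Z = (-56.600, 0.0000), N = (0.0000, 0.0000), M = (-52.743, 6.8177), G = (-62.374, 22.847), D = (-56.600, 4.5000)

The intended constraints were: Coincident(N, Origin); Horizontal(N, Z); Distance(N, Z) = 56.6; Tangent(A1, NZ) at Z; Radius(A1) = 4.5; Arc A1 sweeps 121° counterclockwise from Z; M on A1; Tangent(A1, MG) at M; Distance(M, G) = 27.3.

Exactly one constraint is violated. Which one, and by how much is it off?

Distance(M, G) = 27.3 — off by 8.60.

N = (0.00, 0.00) ✓; N.y = 0.00, Z.y = 0.00 ✓; |NZ| = 56.60 ✓; ∠(DZ, ZN) = 90.00° ✓; |DZ| = 4.500 ✓; bearing(D→M) − bearing(D→Z) = 121.0° ✓; |DM| = 4.500 ✓; ∠(DM, MG) = 90.00° ✓; |MG| = 18.70 ✗.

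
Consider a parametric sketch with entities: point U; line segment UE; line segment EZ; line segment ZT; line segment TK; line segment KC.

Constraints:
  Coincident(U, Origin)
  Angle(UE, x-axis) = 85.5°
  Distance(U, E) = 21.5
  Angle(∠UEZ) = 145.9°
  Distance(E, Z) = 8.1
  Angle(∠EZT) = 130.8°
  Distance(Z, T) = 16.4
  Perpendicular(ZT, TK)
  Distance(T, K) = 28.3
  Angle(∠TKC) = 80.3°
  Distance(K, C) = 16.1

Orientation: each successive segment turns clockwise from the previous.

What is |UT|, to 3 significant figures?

36.6

U is at the origin; UE runs at 85.5° with length 21.5, so E = (1.69, 21.4). ∠UEZ = 145.9° gives EZ at 51.4° from the x-axis; with |EZ| = 8.1, Z = (6.74, 27.8). ∠EZT = 130.8° gives ZT at 2.20° from the x-axis; with |ZT| = 16.4, T = (23.1, 28.4). Then |UT| = |T − U| = 36.6.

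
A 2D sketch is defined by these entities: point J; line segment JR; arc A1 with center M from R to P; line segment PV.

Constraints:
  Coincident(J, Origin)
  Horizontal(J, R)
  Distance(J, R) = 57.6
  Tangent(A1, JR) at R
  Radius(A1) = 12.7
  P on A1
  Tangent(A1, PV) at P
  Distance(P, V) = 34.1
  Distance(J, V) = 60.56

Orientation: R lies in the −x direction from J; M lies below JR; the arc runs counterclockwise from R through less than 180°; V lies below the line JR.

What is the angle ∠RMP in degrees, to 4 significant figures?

138.2°

J is at the origin; JR is horizontal with |JR| = 57.6 and R on the −x side, so R = (-57.60, 0.000). Since A1 is tangent to JR there, MR ⟂ JR, so M = R + (0, -12.7) = (-57.60, -12.70). Since MP ⟂ PV (tangency), |MV| = √(12.7² + 34.1²) = 36.39 regardless of where P sits on A1. So V lies on both circle(J, 60.56) and circle(M, 36.39); the below-JR intersection is V = (-40.64, -44.90). P is the foot of the tangent from V: P = (-66.06, -22.17).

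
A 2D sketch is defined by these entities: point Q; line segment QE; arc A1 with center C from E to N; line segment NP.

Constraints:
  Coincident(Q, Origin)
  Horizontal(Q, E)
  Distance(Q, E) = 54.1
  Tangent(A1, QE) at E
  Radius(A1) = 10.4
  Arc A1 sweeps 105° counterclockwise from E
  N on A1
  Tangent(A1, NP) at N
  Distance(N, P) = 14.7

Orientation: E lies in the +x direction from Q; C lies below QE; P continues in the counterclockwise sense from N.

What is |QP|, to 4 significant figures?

55.09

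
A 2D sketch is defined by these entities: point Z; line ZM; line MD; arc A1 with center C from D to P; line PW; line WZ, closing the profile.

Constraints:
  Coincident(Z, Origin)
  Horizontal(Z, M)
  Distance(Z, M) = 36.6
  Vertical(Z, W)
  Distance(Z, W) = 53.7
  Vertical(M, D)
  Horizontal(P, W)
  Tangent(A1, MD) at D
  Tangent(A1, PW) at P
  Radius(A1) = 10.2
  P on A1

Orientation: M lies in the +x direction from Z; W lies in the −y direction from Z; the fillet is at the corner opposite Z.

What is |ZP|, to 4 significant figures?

59.84

Z is at the origin; ZM is horizontal with |ZM| = 36.6 and M on the +x side, so M = (36.60, 0.000). Z and W share the same x with |ZW| = 53.7 and W on the −y side, so W = (0.000, -53.70). The virtual corner opposite Z is at (36.60, -53.70). Tangency of A1 to MD means the radius CD is perpendicular to MD and tangency of A1 to PW means the radius CP is perpendicular to PW, with radius 10.2, so the center C sits 10.2 in from both sides at C = (26.40, -43.50). That places the tangent points at D = (36.60, -43.50) on MD and P = (26.40, -53.70) on PW. Then |ZP| = |P − Z| = 59.84.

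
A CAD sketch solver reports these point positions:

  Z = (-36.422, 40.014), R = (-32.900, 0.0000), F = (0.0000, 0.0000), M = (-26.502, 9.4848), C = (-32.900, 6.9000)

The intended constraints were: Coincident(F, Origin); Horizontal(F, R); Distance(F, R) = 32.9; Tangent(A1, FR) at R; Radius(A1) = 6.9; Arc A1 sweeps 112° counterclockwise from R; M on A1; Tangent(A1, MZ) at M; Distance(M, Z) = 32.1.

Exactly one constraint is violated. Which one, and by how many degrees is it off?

Tangent(A1, MZ) at M — off by 4.00°.

F = (0.00, 0.00) ✓; F.y = 0.00, R.y = 0.00 ✓; |FR| = 32.90 ✓; ∠(CR, RF) = 90.00° ✓; |CR| = 6.900 ✓; bearing(C→M) − bearing(C→R) = 112.0° ✓; |CM| = 6.900 ✓; ∠(CM, MZ) = 94.00° ✗; |MZ| = 32.10 ✓.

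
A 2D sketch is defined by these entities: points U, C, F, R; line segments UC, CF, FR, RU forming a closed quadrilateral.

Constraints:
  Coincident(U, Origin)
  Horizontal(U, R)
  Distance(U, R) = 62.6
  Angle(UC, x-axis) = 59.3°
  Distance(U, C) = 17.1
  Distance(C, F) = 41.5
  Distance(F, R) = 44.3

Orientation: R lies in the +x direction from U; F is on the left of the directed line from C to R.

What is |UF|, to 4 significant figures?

57.63

U is at the origin; U and R share the same y with |UR| = 62.6 and R in +x, so R = (62.6, 0). UC runs at 59.3° with |UC| = 17.1, so C = (8.730, 14.70). F is determined by |CF| = 41.5 and |FR| = 44.3 together: it lies at the intersection of circle(C, 41.5) and circle(R, 44.3). With |CR| = 55.84, the foot of the radical line on CR is 25.77 from C and the perpendicular offset is √(41.5² − 25.77²) = 32.53. Taking the left-of-CR solution: F = (42.16, 39.30).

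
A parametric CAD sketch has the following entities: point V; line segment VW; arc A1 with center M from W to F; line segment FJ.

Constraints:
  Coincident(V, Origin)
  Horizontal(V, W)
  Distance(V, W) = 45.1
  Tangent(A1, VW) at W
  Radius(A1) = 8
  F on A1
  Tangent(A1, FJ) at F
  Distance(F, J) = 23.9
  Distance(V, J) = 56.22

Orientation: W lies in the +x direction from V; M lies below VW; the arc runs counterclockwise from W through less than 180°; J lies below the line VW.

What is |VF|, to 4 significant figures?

39.01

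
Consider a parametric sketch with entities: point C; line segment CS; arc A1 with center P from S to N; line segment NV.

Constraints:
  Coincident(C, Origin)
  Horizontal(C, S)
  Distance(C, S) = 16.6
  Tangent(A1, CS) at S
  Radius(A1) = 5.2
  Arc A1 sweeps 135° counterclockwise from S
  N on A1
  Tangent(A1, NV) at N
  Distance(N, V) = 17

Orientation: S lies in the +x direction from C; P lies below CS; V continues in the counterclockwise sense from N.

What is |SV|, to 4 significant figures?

22.50

On A1, S sits at bearing 90° from P; a 135° counterclockwise sweep puts N at bearing 225°, so N = P + 5.2·(cos 225°, sin 225°) = (12.92, -8.877). Tangency of A1 to NV means the radius PN is perpendicular to NV, so NV runs along (−sin 225°, cos 225°); with |NV| = 17.0, V = (24.94, -20.90). Then |SV| = |V − S| = 22.50.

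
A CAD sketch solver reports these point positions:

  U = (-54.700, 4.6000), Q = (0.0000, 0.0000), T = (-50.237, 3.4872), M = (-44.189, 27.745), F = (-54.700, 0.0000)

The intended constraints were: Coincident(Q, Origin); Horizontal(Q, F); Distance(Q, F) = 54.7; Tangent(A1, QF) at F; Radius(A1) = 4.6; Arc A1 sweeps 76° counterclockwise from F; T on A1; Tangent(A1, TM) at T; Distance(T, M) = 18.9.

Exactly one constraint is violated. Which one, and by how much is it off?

Distance(T, M) = 18.9 — off by 6.10.

Q = (0.00, 0.00) ✓; Q.y = 0.00, F.y = 0.00 ✓; |QF| = 54.70 ✓; ∠(UF, FQ) = 90.00° ✓; |UF| = 4.600 ✓; bearing(U→T) − bearing(U→F) = 76.00° ✓; |UT| = 4.600 ✓; ∠(UT, TM) = 90.00° ✓; |TM| = 25.00 ✗.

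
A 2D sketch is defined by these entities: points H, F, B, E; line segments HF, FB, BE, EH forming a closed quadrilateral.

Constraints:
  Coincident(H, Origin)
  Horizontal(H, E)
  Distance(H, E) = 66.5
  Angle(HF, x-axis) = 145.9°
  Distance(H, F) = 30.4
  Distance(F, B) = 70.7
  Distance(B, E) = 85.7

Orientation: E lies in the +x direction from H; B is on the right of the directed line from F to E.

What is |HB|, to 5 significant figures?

50.191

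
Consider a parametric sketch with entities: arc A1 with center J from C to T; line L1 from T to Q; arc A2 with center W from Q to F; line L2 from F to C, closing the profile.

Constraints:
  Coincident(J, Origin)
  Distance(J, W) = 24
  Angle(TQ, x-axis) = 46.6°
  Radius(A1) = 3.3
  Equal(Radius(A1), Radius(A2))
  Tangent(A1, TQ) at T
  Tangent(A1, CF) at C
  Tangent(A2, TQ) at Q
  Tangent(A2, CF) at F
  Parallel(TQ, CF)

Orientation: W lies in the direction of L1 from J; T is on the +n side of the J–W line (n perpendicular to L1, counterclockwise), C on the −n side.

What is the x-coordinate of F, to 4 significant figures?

18.89

The slot axis is L1's direction at 46.6°, so u = (cos 46.6°, sin 46.6°) = (0.6871, 0.7266) and n = (−sin 46.6°, cos 46.6°) = (-0.7266, 0.6871). J is at the origin and W lies 24.0 along u from J, so W = 24.0·u = (16.49, 17.44). Tangency of A1 to both parallel lines with radius 3.3 puts T and C at J ± 3.3·n: T = (-2.398, 2.267), C = (2.398, -2.267). Equal radii place Q and F the same way about W: Q = W + 3.3·n = (14.09, 19.71), F = W − 3.3·n = (18.89, 15.17). So F.x = 18.89.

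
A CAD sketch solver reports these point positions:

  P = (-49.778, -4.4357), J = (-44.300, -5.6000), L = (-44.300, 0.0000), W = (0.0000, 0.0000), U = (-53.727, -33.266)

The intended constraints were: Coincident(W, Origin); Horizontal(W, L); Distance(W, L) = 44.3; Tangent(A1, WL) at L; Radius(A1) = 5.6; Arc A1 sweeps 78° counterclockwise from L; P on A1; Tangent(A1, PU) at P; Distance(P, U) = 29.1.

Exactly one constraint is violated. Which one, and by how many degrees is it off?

Tangent(A1, PU) at P — off by 4.20°.

W = (0.00, 0.00) ✓; W.y = 0.00, L.y = 0.00 ✓; |WL| = 44.30 ✓; ∠(JL, LW) = 90.00° ✓; |JL| = 5.600 ✓; bearing(J→P) − bearing(J→L) = 78.00° ✓; |JP| = 5.600 ✓; ∠(JP, PU) = 85.80° ✗; |PU| = 29.10 ✓.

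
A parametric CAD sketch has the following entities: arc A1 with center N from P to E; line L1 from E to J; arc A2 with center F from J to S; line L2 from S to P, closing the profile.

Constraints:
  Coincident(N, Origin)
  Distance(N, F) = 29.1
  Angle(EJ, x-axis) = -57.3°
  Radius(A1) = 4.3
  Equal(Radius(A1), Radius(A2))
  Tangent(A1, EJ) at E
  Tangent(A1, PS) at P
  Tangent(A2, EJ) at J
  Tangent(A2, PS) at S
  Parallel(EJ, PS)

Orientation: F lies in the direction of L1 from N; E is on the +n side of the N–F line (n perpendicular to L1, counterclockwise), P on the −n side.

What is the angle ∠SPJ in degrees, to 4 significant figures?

16.46°

The slot axis is L1's direction at -57.3°, so u = (cos -57.3°, sin -57.3°) = (0.5402, -0.8415) and n = (−sin -57.3°, cos -57.3°) = (0.8415, 0.5402). N is at the origin and F lies 29.1 along u from N, so F = 29.1·u = (15.72, -24.49). Tangency of A1 to both parallel lines with radius 4.3 puts E and P at N ± 4.3·n: E = (3.618, 2.323), P = (-3.618, -2.323). Equal radii place J and S the same way about F: J = F + 4.3·n = (19.34, -22.16), S = F − 4.3·n = (12.10, -26.81). Then cos ∠SPJ = PS·PJ / (|PS||PJ|), giving 16.46°.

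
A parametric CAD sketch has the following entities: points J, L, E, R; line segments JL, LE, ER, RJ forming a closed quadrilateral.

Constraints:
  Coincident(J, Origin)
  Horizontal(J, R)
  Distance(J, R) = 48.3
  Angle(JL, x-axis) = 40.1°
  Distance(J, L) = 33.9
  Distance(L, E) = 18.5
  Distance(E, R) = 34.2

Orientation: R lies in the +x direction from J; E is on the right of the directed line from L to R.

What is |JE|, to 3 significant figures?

16.4

J is at the origin; JR is horizontal with |JR| = 48.3 and R in +x, so R = (48.3, 0). JL runs at 40.1° with |JL| = 33.9, so L = (25.9, 21.8). E is determined by |LE| = 18.5 and |ER| = 34.2 together: it lies at the intersection of circle(L, 18.5) and circle(R, 34.2). With |LR| = 31.3, the foot of the radical line on LR is 2.40 from L and the perpendicular offset is √(18.5² − 2.40²) = 18.3. Taking the right-of-LR solution: E = (14.8, 7.04).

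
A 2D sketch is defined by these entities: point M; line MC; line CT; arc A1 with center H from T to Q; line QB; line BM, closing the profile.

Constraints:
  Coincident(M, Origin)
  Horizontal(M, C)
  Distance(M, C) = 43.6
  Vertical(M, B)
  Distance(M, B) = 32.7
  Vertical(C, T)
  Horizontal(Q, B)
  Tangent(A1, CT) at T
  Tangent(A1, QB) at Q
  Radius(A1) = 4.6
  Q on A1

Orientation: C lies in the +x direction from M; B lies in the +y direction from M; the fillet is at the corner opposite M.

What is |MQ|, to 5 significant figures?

50.895

M is at the origin; MC is horizontal with |MC| = 43.6 and C on the +x side, so C = (43.600, 0.0000). MB is vertical with |MB| = 32.7 and B on the +y side, so B = (0.0000, 32.700). The virtual corner opposite M is at (43.600, 32.700). The tangent condition forces HT to be normal to CT and the tangent condition forces HQ to be normal to QB, with radius 4.6, so the center H sits 4.6 in from both sides at H = (39.000, 28.100). That places the tangent points at T = (43.600, 28.100) on CT and Q = (39.000, 32.700) on QB. Then |MQ| = |Q − M| = 50.895.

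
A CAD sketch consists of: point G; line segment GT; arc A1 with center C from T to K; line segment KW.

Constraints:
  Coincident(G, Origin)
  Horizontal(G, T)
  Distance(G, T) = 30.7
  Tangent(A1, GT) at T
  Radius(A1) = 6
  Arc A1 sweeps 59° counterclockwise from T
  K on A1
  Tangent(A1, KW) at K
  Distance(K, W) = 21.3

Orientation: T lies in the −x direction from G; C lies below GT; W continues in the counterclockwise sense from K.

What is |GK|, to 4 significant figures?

35.96

G is at the origin; G and T share the same y with |GT| = 30.7 and T on the −x side, so T = (-30.70, 0.000). The tangent condition forces CT to be normal to GT, so C = T + (0, -6) = (-30.70, -6.000). On A1, T sits at bearing 90° from C; a 59° counterclockwise sweep puts K at bearing 149°, so K = C + 6.0·(cos 149°, sin 149°) = (-35.84, -2.910). Then |GK| = |K − G| = 35.96.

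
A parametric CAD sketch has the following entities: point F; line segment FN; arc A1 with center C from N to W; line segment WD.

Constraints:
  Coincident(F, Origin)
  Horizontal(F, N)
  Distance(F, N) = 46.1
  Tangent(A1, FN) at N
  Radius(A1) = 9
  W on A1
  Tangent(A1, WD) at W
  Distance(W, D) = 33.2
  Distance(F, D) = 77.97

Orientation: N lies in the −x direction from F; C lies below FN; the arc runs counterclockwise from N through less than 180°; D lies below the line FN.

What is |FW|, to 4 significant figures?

54.07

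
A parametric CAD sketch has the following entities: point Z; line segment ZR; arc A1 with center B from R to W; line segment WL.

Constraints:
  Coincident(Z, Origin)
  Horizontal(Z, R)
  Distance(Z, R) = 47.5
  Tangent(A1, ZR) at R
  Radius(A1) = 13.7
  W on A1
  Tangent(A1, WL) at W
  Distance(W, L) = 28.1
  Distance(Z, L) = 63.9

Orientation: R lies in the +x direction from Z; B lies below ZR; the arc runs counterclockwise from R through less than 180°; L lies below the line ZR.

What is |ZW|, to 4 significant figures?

39.62

Checks: |BW| = 13.70 ✓; ∠(BW, WL) = 90.00° ✓; |WL| = 28.10 ✓; |ZL| = 63.90 ✓.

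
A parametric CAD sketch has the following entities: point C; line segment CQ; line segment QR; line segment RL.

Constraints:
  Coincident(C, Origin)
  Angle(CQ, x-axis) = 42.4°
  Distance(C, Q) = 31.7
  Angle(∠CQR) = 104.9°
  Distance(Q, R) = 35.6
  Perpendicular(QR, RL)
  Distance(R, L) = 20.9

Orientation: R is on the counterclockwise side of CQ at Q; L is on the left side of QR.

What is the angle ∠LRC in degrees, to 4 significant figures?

55.00°

C is at the origin; CQ runs at 42.4° with length 31.7, so Q = 31.7·(cos 42.4°, sin 42.4°) = (23.41, 21.38). ∠CQR = 104.9°, so QR runs at 42.4° + (180° − 104.9°) = 117.5° from the x-axis; with |QR| = 35.6, R = Q + 35.6·(cos 117.5°, sin 117.5°) = (6.971, 52.95). QR ⟂ RL; with |RL| = 20.9 on the left of QR, L = R + 20.9·(-0.8870, -0.4617) = (-11.57, 43.30). Then cos ∠LRC = RL·RC / (|RL||RC|), giving 55.00°.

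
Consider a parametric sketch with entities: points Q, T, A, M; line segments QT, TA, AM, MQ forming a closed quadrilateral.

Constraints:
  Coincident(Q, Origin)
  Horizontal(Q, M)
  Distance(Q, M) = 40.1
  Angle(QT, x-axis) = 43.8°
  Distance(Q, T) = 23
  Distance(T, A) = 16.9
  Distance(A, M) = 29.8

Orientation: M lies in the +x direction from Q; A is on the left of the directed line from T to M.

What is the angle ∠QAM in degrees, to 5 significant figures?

68.487°

Q is at the origin; Q and M share the same y with |QM| = 40.1 and M in +x, so M = (40.1, 0). QT runs at 43.8° with |QT| = 23.0, so T = (16.600, 15.919). A is determined by |TA| = 16.9 and |AM| = 29.8 together: it lies at the intersection of circle(T, 16.9) and circle(M, 29.8). With |TM| = 28.384, the foot of the radical line on TM is 3.5799 from T and the perpendicular offset is √(16.9² − 3.5799²) = 16.516. Taking the left-of-TM solution: A = (28.828, 27.586).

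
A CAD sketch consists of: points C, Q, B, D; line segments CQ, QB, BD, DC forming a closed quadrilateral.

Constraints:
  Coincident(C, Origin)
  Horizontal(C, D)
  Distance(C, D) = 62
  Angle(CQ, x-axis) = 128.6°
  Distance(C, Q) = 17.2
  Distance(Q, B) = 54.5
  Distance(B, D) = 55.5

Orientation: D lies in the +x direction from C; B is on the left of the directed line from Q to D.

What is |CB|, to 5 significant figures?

56.936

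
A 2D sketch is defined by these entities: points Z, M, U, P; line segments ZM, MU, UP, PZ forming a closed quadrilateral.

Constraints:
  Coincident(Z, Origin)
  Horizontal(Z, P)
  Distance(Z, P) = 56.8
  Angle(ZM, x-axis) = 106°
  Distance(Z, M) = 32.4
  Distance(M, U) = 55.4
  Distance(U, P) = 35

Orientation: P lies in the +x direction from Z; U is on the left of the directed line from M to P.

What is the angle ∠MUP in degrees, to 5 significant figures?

104.89°

Z is at the origin; Z and P share the same y with |ZP| = 56.8 and P in +x, so P = (56.8, 0). ZM runs at 106.0° with |ZM| = 32.4, so M = (-8.9307, 31.145). U is determined by |MU| = 55.4 and |UP| = 35.0 together: it lies at the intersection of circle(M, 55.4) and circle(P, 35.0). With |MP| = 72.736, the foot of the radical line on MP is 49.045 from M and the perpendicular offset is √(55.4² − 49.045²) = 25.763. Taking the left-of-MP solution: U = (46.422, 33.426).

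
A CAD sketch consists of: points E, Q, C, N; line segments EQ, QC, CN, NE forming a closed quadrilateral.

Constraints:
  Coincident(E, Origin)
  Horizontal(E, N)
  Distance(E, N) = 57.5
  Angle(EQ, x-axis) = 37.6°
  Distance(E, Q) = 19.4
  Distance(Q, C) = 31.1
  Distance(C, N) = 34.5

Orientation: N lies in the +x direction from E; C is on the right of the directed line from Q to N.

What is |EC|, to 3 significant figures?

32.2

Checks: E = (0.00, 0.00) ✓; |QC| = 31.10 ✓; |CN| = 34.50 ✓.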